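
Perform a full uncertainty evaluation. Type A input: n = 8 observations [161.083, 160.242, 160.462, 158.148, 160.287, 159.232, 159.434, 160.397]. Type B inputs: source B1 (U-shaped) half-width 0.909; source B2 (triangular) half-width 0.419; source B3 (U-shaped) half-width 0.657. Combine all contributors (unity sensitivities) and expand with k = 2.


mean = (161.083 + 160.242 + 160.462 + 158.148 + 160.287 + 159.232 + 159.434 + 160.397) / 8 = 159.910625
s = sqrt(sum((x - mean)^2)/(n-1)) = 0.9228106
u_A = s / sqrt(n) = 0.9228106 / sqrt(8) = 0.32626282
u_B1 = 0.909 / sqrt(2) = 0.64276006
u_B2 = 0.419 / sqrt(6) = 0.17105603
u_B3 = 0.657 / sqrt(2) = 0.46456916
uc = sqrt(0.32626282^2 + 0.64276006^2 + 0.17105603^2 + 0.46456916^2) = 0.8744556
U = k * uc = 2 * 0.8744556
U = 1.7489

1.7489


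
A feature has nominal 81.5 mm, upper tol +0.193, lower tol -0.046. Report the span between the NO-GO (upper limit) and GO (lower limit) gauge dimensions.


GO = nominal - lower_tol (smallest hole = maximum material condition)
GO = 81.5 - 0.046 = 81.454
NO-GO = nominal + upper_tol (largest hole = least material condition)
NO-GO = 81.5 + 0.193 = 81.693
spread = NO-GO - GO = 81.693 - 81.454 = 0.2390

0.2390


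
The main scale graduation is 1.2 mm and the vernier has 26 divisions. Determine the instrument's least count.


LC = MSD / n_div
= 1.2 / 26
= 0.0462

0.0462


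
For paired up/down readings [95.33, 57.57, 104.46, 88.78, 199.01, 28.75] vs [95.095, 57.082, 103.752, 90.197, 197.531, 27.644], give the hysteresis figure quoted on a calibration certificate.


|95.33 - 95.095| = 0.2350
|57.57 - 57.082| = 0.4880
|104.46 - 103.752| = 0.7080
|88.78 - 90.197| = 1.4170
|199.01 - 197.531| = 1.4790
|28.75 - 27.644| = 1.1060
hysteresis = max(diffs) = 1.4790

1.4790


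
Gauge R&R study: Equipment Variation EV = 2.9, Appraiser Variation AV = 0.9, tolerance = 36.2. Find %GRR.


GRR = sqrt(EV^2 + AV^2) = sqrt(2.9^2 + 0.9^2) = 3.0364453
%GRR = GRR / tol * 100 = 3.0364453 / 36.2 * 100
%GRR = 8.3880

8.3880


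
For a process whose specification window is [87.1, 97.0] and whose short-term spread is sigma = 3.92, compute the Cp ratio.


Cp = (USL - LSL) / (6 * sigma)
= (97.0 - 87.1) / (6 * 3.92)
= 9.9000 / 23.5200
= 0.4209

0.4209


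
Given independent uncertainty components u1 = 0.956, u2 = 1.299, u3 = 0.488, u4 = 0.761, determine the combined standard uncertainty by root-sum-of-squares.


uc = sqrt(0.956^2 + 1.299^2 + 0.488^2 + 0.761^2)
uc = sqrt(3.418602)
uc = 1.8489

1.8489


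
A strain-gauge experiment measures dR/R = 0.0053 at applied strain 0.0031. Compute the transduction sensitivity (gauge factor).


GF = (dR/R) / epsilon
= 0.0053 / 0.0031
= 1.7097

1.7097


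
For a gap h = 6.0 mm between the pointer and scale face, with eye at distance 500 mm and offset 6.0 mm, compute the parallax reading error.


error = h * offset / d
= 6.0 * 6.0 / 500
= 0.0720

0.0720


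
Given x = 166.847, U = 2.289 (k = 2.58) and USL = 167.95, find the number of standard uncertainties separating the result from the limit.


u = U / k = 2.289 / 2.58 = 0.8872093
margin = |USL - x| = |167.95 - 166.847| = 1.103
z = margin / u = 1.103 / 0.8872093
z = 1.2432

1.2432


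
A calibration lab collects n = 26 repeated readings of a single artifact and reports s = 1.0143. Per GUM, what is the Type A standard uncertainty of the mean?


u_A = s / sqrt(n)
u_A = 1.0143 / sqrt(26)
u_A = 1.0143 / 5.0990195
u_A = 0.1989

0.1989


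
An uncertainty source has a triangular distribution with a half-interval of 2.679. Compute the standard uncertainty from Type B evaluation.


u_B = half_width / sqrt(6)
u_B = 2.679 / 2.4494897
u_B = 1.0937

1.0937


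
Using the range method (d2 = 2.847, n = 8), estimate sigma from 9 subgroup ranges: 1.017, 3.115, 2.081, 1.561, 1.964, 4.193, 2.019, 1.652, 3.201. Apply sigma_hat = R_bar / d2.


R_bar = (1.017 + 3.115 + 2.081 + 1.561 + 1.964 + 4.193 + 2.019 + 1.652 + 3.201) / 9
R_bar = 20.803 / 9 = 2.3114444
sigma_hat = R_bar / d2 = 2.3114444 / 2.847 = 0.8119

0.8119


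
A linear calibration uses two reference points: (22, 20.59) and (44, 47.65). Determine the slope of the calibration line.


slope = (y2 - y1) / (x2 - x1)
= (47.65 - 20.59) / (44 - 22)
= 27.0600 / 22
= 1.2300

1.2300


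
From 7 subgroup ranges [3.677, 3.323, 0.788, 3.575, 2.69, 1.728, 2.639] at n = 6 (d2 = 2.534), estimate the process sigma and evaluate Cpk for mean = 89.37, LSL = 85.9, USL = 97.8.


R_bar = (3.677 + 3.323 + 0.788 + 3.575 + 2.69 + 1.728 + 2.639) / 7 = 2.6314286
sigma = R_bar / d2 = 2.6314286 / 2.534 = 1.0384485
Cp = (USL - LSL)/(6*sigma) = (97.8 - 85.9)/(6*1.0384485) = 1.9099
Cpu = (97.8 - 89.37)/(3*1.0384485) = 2.7060
Cpl = (89.37 - 85.9)/(3*1.0384485) = 1.1138
Cpk = min(Cpu, Cpl) = 1.1138

1.1138


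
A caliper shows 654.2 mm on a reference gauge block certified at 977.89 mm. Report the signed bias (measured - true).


Systematic error = measured - true
= 654.2 - 977.89
= -323.6900

-323.6900


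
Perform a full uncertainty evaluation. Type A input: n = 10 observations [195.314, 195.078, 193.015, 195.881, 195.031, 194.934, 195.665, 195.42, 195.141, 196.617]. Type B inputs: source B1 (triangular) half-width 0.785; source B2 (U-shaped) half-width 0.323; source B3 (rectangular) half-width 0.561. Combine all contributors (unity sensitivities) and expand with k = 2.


mean = (195.314 + 195.078 + 193.015 + 195.881 + 195.031 + 194.934 + 195.665 + 195.42 + 195.141 + 196.617) / 10 = 195.2096
s = sqrt(sum((x - mean)^2)/(n-1)) = 0.92136712
u_A = s / sqrt(n) = 0.92136712 / sqrt(10) = 0.29136187
u_B1 = 0.785 / sqrt(6) = 0.32047491
u_B2 = 0.323 / sqrt(2) = 0.22839549
u_B3 = 0.561 / sqrt(3) = 0.3238935
uc = sqrt(0.29136187^2 + 0.32047491^2 + 0.22839549^2 + 0.3238935^2) = 0.58708382
U = k * uc = 2 * 0.58708382
U = 1.1742

1.1742


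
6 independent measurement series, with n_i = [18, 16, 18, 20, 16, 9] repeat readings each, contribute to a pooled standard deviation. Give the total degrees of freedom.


nu = sum_i (n_i - 1)
nu = ((18 - 1) + (16 - 1) + (18 - 1) + (20 - 1) + (16 - 1) + (9 - 1))
nu = 17 + 15 + 17 + 19 + 15 + 8
nu = 91

91


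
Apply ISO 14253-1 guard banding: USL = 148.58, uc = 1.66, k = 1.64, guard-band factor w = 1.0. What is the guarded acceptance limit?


U = k * uc = 1.64 * 1.66 = 2.7224
guard band g = w * U = 1.0 * 2.7224 = 2.7224
AL = USL - g = 148.58 - 2.7224
AL = 145.8576

145.8576


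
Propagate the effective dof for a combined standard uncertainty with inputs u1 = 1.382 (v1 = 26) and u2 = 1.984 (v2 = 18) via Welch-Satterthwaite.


uc = sqrt(u1^2 + u2^2) = sqrt(1.382^2 + 1.984^2) = 2.4178875
v_eff = uc^4 / (u1^4/v1 + u2^4/v2)
= 2.4178875^4 / (1.382^4/26 + 1.984^4/18)
= 34.17782 / 1.0010843
v_eff = 34.1408

34.1408


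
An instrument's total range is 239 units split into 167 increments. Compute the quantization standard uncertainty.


resolution = range / divisions
resolution = 239 / 167 = 1.4311377
u_res = resolution / (2*sqrt(3))
u_res = 1.4311377 / 3.4641016
u_res = 0.4131

0.4131


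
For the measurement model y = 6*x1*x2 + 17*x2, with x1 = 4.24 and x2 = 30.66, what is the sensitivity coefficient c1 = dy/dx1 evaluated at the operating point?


y = 6*x1*x2 + 17*x2
dy/dx1 = 6*x2
Evaluate at x2 = 30.66: c1 = 6 * 30.66
c1 = 183.9600

183.9600


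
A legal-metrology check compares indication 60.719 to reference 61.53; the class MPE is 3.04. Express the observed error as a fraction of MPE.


e = indication - reference = 60.719 - 61.53 = -0.8110
|e| = 0.8110
ratio = |e| / MPE = 0.8110 / 3.04
ratio = 0.2668

0.2668


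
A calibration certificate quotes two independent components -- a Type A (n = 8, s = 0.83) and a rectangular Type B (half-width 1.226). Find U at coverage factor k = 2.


u_A = s / sqrt(n) = 0.83 / sqrt(8) = 0.29344931
u_B = half_width / sqrt(3) = 1.226 / sqrt(3) = 0.70783143
uc = sqrt(u_A^2 + u_B^2) = sqrt(0.29344931^2 + 0.70783143^2) = 0.7662492
U = k * uc = 2 * 0.7662492
U = 1.5325

1.5325


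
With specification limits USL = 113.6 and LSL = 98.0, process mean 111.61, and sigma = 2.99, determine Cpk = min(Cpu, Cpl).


Cpu = (USL - mean) / (3*sigma) = (113.6 - 111.61) / (3*2.99) = 0.2219
Cpl = (mean - LSL) / (3*sigma) = (111.61 - 98.0) / (3*2.99) = 1.5173
Cpk = min(Cpu, Cpl) = 0.2219

0.2219


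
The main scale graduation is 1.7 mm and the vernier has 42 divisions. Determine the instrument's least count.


LC = MSD / n_div
= 1.7 / 42
= 0.0405

0.0405


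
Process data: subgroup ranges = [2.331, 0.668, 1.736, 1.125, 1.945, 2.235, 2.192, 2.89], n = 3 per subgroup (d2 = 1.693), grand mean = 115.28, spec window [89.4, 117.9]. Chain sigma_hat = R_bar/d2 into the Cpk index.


R_bar = (2.331 + 0.668 + 1.736 + 1.125 + 1.945 + 2.235 + 2.192 + 2.89) / 8 = 1.89025
sigma = R_bar / d2 = 1.89025 / 1.693 = 1.1165092
Cp = (USL - LSL)/(6*sigma) = (117.9 - 89.4)/(6*1.1165092) = 4.2543
Cpu = (117.9 - 115.28)/(3*1.1165092) = 0.7822
Cpl = (115.28 - 89.4)/(3*1.1165092) = 7.7265
Cpk = min(Cpu, Cpl) = 0.7822

0.7822


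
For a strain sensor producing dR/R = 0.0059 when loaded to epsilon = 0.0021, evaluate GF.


GF = (dR/R) / epsilon
= 0.0059 / 0.0021
= 2.8095

2.8095


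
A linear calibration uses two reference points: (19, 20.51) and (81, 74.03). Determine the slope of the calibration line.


slope = (y2 - y1) / (x2 - x1)
= (74.03 - 20.51) / (81 - 19)
= 53.5200 / 62
= 0.8632

0.8632


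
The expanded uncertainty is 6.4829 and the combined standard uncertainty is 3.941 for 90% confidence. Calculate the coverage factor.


k = U / uc
k = 6.4829 / 3.941
k = 1.645

1.645


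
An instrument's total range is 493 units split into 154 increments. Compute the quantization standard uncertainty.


resolution = range / divisions
resolution = 493 / 154 = 3.2012987
u_res = resolution / (2*sqrt(3))
u_res = 3.2012987 / 3.4641016
u_res = 0.9241

0.9241


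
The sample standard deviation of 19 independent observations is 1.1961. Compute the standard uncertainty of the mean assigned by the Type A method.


u_A = s / sqrt(n)
u_A = 1.1961 / sqrt(19)
u_A = 1.1961 / 4.3588989
u_A = 0.2744

0.2744


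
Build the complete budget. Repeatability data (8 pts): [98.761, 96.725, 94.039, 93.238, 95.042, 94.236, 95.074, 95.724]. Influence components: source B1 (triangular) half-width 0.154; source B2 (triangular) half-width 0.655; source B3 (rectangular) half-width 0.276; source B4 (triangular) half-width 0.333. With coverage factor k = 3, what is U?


mean = (98.761 + 96.725 + 94.039 + 93.238 + 95.042 + 94.236 + 95.074 + 95.724) / 8 = 95.354875
s = sqrt(sum((x - mean)^2)/(n-1)) = 1.7425979
u_A = s / sqrt(n) = 1.7425979 / sqrt(8) = 0.6161014
u_B1 = 0.154 / sqrt(6) = 0.062870237
u_B2 = 0.655 / sqrt(6) = 0.26740263
u_B3 = 0.276 / sqrt(3) = 0.15934867
u_B4 = 0.333 / sqrt(6) = 0.13594668
uc = sqrt(0.6161014^2 + 0.062870237^2 + 0.26740263^2 + 0.15934867^2 + 0.13594668^2) = 0.70633651
U = k * uc = 3 * 0.70633651
U = 2.1190

2.1190


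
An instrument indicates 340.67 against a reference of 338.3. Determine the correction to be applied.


Correction = standard - reading
= 338.3 - 340.67
= -2.3700

-2.3700


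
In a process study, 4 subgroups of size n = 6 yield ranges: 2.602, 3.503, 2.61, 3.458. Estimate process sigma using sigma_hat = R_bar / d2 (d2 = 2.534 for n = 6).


R_bar = (2.602 + 3.503 + 2.61 + 3.458) / 4
R_bar = 12.173 / 4 = 3.04325
sigma_hat = R_bar / d2 = 3.04325 / 2.534 = 1.2010

1.2010


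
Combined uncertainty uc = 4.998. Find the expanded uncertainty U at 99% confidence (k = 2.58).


U = k * uc
U = 2.58 * 4.998
U = 12.8948

12.8948


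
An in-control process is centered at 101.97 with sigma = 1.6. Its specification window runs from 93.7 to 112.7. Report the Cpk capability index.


Cpu = (USL - mean) / (3*sigma) = (112.7 - 101.97) / (3*1.6) = 2.2354
Cpl = (mean - LSL) / (3*sigma) = (101.97 - 93.7) / (3*1.6) = 1.7229
Cpk = min(Cpu, Cpl) = 1.7229

1.7229


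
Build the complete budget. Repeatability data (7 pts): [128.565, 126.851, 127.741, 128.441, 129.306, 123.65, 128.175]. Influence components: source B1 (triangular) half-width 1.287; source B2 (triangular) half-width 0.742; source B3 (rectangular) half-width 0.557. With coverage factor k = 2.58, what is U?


mean = (128.565 + 126.851 + 127.741 + 128.441 + 129.306 + 123.65 + 128.175) / 7 = 127.5327143
s = sqrt(sum((x - mean)^2)/(n-1)) = 1.8722205
u_A = s / sqrt(n) = 1.8722205 / sqrt(7) = 0.70763283
u_B1 = 1.287 / sqrt(6) = 0.52541555
u_B2 = 0.742 / sqrt(6) = 0.30292023
u_B3 = 0.557 / sqrt(3) = 0.3215841
uc = sqrt(0.70763283^2 + 0.52541555^2 + 0.30292023^2 + 0.3215841^2) = 0.98589184
U = k * uc = 2.58 * 0.98589184
U = 2.5436

2.5436


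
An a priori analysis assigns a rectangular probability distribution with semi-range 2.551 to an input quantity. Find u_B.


u_B = half_width / sqrt(3)
u_B = 2.551 / 1.7320508
u_B = 1.4728

1.4728


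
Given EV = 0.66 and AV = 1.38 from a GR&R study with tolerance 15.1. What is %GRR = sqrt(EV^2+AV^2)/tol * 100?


GRR = sqrt(EV^2 + AV^2) = sqrt(0.66^2 + 1.38^2) = 1.5297059
%GRR = GRR / tol * 100 = 1.5297059 / 15.1 * 100
%GRR = 10.1305

10.1305


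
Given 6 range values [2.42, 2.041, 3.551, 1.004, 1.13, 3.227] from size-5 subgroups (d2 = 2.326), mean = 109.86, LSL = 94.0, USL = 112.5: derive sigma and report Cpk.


R_bar = (2.42 + 2.041 + 3.551 + 1.004 + 1.13 + 3.227) / 6 = 2.2288333
sigma = R_bar / d2 = 2.2288333 / 2.326 = 0.95822584
Cp = (USL - LSL)/(6*sigma) = (112.5 - 94.0)/(6*0.95822584) = 3.2178
Cpu = (112.5 - 109.86)/(3*0.95822584) = 0.9184
Cpl = (109.86 - 94.0)/(3*0.95822584) = 5.5171
Cpk = min(Cpu, Cpl) = 0.9184

0.9184


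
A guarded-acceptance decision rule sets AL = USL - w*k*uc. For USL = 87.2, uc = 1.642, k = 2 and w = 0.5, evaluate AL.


U = k * uc = 2 * 1.642 = 3.284
guard band g = w * U = 0.5 * 3.284 = 1.642
AL = USL - g = 87.2 - 1.642
AL = 85.5580

85.5580


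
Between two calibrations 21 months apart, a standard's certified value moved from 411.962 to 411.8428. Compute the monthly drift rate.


rate = (v2 - v1) / months
= (411.8428 - 411.962) / 21
= -0.1192 / 21
= -0.0057

-0.0057


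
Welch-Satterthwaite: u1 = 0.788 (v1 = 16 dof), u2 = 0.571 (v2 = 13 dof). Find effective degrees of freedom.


uc = sqrt(u1^2 + u2^2) = sqrt(0.788^2 + 0.571^2) = 0.97313154
v_eff = uc^4 / (u1^4/v1 + u2^4/v2)
= 0.97313154^4 / (0.788^4/16 + 0.571^4/13)
= 0.89678058 / 0.032275349
v_eff = 27.7853

27.7853


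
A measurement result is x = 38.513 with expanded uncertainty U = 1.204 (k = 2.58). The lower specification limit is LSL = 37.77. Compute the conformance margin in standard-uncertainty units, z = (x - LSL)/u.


u = U / k = 1.204 / 2.58 = 0.46666667
margin = |LSL - x| = |37.77 - 38.513| = 0.743
z = margin / u = 0.743 / 0.46666667
z = 1.5921

1.5921


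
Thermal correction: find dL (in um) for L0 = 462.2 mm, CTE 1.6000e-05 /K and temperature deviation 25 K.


dL = L * alpha * dT
= 462.2 * 1.6000e-05 * 25
= 0.1848800 mm
dL_um = 0.1848800 * 1000 = 184.8800 um

184.8800


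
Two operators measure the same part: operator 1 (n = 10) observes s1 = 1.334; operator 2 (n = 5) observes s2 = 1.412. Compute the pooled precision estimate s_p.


s_p = sqrt(((n1-1)*s1^2 + (n2-1)*s2^2) / (n1+n2-2))
numerator = (10-1)*1.334^2 + (5-1)*1.412^2 = 16.016004 + 7.974976 = 23.99098
denominator = 10 + 5 - 2 = 13
s_p^2 = 23.99098 / 13 = 1.84546
s_p = sqrt(1.84546) = 1.3585

1.3585


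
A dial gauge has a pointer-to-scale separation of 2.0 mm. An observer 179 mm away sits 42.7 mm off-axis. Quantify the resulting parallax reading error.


error = h * offset / d
= 2.0 * 42.7 / 179
= 0.4771

0.4771


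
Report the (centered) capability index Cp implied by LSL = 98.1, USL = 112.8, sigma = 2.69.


Cp = (USL - LSL) / (6 * sigma)
= (112.8 - 98.1) / (6 * 2.69)
= 14.7000 / 16.1400
= 0.9108

0.9108


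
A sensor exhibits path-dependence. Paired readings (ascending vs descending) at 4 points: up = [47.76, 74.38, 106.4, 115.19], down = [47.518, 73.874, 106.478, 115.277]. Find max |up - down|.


|47.76 - 47.518| = 0.2420
|74.38 - 73.874| = 0.5060
|106.4 - 106.478| = 0.0780
|115.19 - 115.277| = 0.0870
hysteresis = max(diffs) = 0.5060

0.5060


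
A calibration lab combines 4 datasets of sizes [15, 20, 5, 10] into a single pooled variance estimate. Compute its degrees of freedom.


nu = sum_i (n_i - 1)
nu = ((15 - 1) + (20 - 1) + (5 - 1) + (10 - 1))
nu = 14 + 19 + 4 + 9
nu = 46

46


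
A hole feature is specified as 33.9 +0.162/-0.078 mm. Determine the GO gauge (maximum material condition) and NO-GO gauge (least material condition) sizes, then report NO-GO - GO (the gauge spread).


GO = nominal - lower_tol (smallest hole = maximum material condition)
GO = 33.9 - 0.078 = 33.822
NO-GO = nominal + upper_tol (largest hole = least material condition)
NO-GO = 33.9 + 0.162 = 34.062
spread = NO-GO - GO = 34.062 - 33.822 = 0.2400

0.2400


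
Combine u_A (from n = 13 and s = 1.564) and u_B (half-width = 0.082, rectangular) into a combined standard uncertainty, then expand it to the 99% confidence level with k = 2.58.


u_A = s / sqrt(n) = 1.564 / sqrt(13) = 0.43377555
u_B = half_width / sqrt(3) = 0.082 / sqrt(3) = 0.047342722
uc = sqrt(u_A^2 + u_B^2) = sqrt(0.43377555^2 + 0.047342722^2) = 0.43635142
U = k * uc = 2.58 * 0.43635142
U = 1.1258

1.1258


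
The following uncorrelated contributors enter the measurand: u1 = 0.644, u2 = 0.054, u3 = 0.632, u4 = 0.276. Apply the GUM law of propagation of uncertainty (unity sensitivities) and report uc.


uc = sqrt(0.644^2 + 0.054^2 + 0.632^2 + 0.276^2)
uc = sqrt(0.893252)
uc = 0.9451

0.9451


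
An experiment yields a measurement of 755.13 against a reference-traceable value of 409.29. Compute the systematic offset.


Systematic error = measured - true
= 755.13 - 409.29
= 345.8400

345.8400


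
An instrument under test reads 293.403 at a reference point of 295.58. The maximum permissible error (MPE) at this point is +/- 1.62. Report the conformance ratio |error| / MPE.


e = indication - reference = 293.403 - 295.58 = -2.1770
|e| = 2.1770
ratio = |e| / MPE = 2.1770 / 1.62
ratio = 1.3438

1.3438


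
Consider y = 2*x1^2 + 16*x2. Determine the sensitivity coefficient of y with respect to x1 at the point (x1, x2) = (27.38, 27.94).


y = 2*x1^2 + 16*x2
dy/dx1 = 2*2*x1
Evaluate at x1 = 27.38: c1 = 4 * 27.38
c1 = 109.5200

109.5200


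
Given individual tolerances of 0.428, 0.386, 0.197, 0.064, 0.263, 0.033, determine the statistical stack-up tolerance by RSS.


RSS = sqrt(0.428^2 + 0.386^2 + 0.197^2 + 0.064^2 + 0.263^2 + 0.033^2)
= sqrt(0.445343)
= 0.6673

0.6673


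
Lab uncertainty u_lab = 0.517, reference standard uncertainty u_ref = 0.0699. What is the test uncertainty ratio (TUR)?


TUR = u_lab / u_ref
= 0.517 / 0.0699
= 7.3963

7.3963


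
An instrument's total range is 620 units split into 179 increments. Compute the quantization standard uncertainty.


resolution = range / divisions
resolution = 620 / 179 = 3.4636872
u_res = resolution / (2*sqrt(3))
u_res = 3.4636872 / 3.4641016
u_res = 0.9999

0.9999


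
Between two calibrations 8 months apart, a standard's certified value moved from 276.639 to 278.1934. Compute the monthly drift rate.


rate = (v2 - v1) / months
= (278.1934 - 276.639) / 8
= 1.5544 / 8
= 0.1943

0.1943


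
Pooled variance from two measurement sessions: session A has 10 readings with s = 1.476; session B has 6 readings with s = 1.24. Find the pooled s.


s_p = sqrt(((n1-1)*s1^2 + (n2-1)*s2^2) / (n1+n2-2))
numerator = (10-1)*1.476^2 + (6-1)*1.24^2 = 19.607184 + 7.688 = 27.295184
denominator = 10 + 6 - 2 = 14
s_p^2 = 27.295184 / 14 = 1.949656
s_p = sqrt(1.949656) = 1.3963

1.3963


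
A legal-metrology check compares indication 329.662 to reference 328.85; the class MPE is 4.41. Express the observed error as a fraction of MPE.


e = indication - reference = 329.662 - 328.85 = 0.8120
|e| = 0.8120
ratio = |e| / MPE = 0.8120 / 4.41
ratio = 0.1841

0.1841


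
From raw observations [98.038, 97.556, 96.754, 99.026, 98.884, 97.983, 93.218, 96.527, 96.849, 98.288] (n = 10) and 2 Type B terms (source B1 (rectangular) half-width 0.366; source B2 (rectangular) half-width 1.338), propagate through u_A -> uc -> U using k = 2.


mean = (98.038 + 97.556 + 96.754 + 99.026 + 98.884 + 97.983 + 93.218 + 96.527 + 96.849 + 98.288) / 10 = 97.3123
s = sqrt(sum((x - mean)^2)/(n-1)) = 1.6766767
u_A = s / sqrt(n) = 1.6766767 / sqrt(10) = 0.53021173
u_B1 = 0.366 / sqrt(3) = 0.2113102
u_B2 = 1.338 / sqrt(3) = 0.77249466
uc = sqrt(0.53021173^2 + 0.2113102^2 + 0.77249466^2) = 0.96048138
U = k * uc = 2 * 0.96048138
U = 1.9210

1.9210


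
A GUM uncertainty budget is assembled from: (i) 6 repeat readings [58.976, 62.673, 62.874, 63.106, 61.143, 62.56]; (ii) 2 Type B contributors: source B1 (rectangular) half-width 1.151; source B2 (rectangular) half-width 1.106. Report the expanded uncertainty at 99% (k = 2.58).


mean = (58.976 + 62.673 + 62.874 + 63.106 + 61.143 + 62.56) / 6 = 61.88866667
s = sqrt(sum((x - mean)^2)/(n-1)) = 1.5848215
u_A = s / sqrt(n) = 1.5848215 / sqrt(6) = 0.64700067
u_B1 = 1.151 / sqrt(3) = 0.66453016
u_B2 = 1.106 / sqrt(3) = 0.6385494
uc = sqrt(0.64700067^2 + 0.66453016^2 + 0.6385494^2) = 1.1260353
U = k * uc = 2.58 * 1.1260353
U = 2.9052

2.9052


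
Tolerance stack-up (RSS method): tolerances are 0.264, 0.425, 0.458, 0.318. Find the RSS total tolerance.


RSS = sqrt(0.264^2 + 0.425^2 + 0.458^2 + 0.318^2)
= sqrt(0.561209)
= 0.7491

0.7491


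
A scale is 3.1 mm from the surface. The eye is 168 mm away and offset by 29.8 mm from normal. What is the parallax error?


error = h * offset / d
= 3.1 * 29.8 / 168
= 0.5499

0.5499


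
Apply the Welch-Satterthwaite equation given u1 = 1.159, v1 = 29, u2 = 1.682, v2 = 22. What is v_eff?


uc = sqrt(u1^2 + u2^2) = sqrt(1.159^2 + 1.682^2) = 2.0426466
v_eff = uc^4 / (u1^4/v1 + u2^4/v2)
= 2.0426466^4 / (1.159^4/29 + 1.682^4/22)
= 17.408965 / 0.4260364
v_eff = 40.8626

40.8626


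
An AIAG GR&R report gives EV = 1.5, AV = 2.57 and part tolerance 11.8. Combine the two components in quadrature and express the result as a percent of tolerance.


GRR = sqrt(EV^2 + AV^2) = sqrt(1.5^2 + 2.57^2) = 2.9757184
%GRR = GRR / tol * 100 = 2.9757184 / 11.8 * 100
%GRR = 25.2180

25.2180


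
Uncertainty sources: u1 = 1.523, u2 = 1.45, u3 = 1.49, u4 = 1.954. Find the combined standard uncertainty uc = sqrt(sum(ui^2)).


uc = sqrt(1.523^2 + 1.45^2 + 1.49^2 + 1.954^2)
uc = sqrt(10.460245)
uc = 3.2342

3.2342


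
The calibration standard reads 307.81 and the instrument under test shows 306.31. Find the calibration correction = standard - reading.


Correction = standard - reading
= 307.81 - 306.31
= 1.5000

1.5000


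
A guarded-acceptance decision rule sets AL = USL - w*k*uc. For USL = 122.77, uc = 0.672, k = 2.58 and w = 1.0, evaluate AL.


U = k * uc = 2.58 * 0.672 = 1.73376
guard band g = w * U = 1.0 * 1.73376 = 1.73376
AL = USL - g = 122.77 - 1.73376
AL = 121.0362

121.0362


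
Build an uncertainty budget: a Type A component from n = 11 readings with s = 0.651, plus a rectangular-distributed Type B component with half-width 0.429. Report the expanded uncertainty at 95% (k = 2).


u_A = s / sqrt(n) = 0.651 / sqrt(11) = 0.19628389
u_B = half_width / sqrt(3) = 0.429 / sqrt(3) = 0.24768327
uc = sqrt(u_A^2 + u_B^2) = sqrt(0.19628389^2 + 0.24768327^2) = 0.31602906
U = k * uc = 2 * 0.31602906
U = 0.6321

0.6321


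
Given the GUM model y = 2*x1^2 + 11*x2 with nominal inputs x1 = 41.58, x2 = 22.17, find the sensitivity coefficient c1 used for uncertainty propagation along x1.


y = 2*x1^2 + 11*x2
dy/dx1 = 2*2*x1
Evaluate at x1 = 41.58: c1 = 4 * 41.58
c1 = 166.3200

166.3200


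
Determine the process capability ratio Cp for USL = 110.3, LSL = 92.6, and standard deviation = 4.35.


Cp = (USL - LSL) / (6 * sigma)
= (110.3 - 92.6) / (6 * 4.35)
= 17.7000 / 26.1000
= 0.6782

0.6782


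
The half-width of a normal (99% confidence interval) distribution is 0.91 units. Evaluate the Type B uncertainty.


u_B = half_width / 2.576
u_B = 0.91 / 2.576
u_B = 0.3533

0.3533


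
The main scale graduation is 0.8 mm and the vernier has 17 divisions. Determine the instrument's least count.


LC = MSD / n_div
= 0.8 / 17
= 0.0471

0.0471


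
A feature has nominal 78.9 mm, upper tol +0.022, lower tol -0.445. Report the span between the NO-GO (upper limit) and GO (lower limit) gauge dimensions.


GO = nominal - lower_tol (smallest hole = maximum material condition)
GO = 78.9 - 0.445 = 78.455
NO-GO = nominal + upper_tol (largest hole = least material condition)
NO-GO = 78.9 + 0.022 = 78.922
spread = NO-GO - GO = 78.922 - 78.455 = 0.4670

0.4670


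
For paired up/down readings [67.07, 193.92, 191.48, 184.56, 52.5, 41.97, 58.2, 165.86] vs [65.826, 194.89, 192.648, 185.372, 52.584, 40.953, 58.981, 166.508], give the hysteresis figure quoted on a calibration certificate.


|67.07 - 65.826| = 1.2440
|193.92 - 194.89| = 0.9700
|191.48 - 192.648| = 1.1680
|184.56 - 185.372| = 0.8120
|52.5 - 52.584| = 0.0840
|41.97 - 40.953| = 1.0170
|58.2 - 58.981| = 0.7810
|165.86 - 166.508| = 0.6480
hysteresis = max(diffs) = 1.2440

1.2440


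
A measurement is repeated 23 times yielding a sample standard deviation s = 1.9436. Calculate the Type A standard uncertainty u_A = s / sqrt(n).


u_A = s / sqrt(n)
u_A = 1.9436 / sqrt(23)
u_A = 1.9436 / 4.7958315
u_A = 0.4053

0.4053


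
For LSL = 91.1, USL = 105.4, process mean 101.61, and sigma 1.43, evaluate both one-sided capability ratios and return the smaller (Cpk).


Cpu = (USL - mean) / (3*sigma) = (105.4 - 101.61) / (3*1.43) = 0.8834
Cpl = (mean - LSL) / (3*sigma) = (101.61 - 91.1) / (3*1.43) = 2.4499
Cpk = min(Cpu, Cpl) = 0.8834

0.8834


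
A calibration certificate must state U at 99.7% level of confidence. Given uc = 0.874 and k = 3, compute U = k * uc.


U = k * uc
U = 3 * 0.874
U = 2.6220

2.6220


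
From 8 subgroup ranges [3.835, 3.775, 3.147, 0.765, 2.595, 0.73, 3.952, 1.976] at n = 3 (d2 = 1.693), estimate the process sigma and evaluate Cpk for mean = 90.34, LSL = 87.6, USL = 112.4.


R_bar = (3.835 + 3.775 + 3.147 + 0.765 + 2.595 + 0.73 + 3.952 + 1.976) / 8 = 2.596875
sigma = R_bar / d2 = 2.596875 / 1.693 = 1.5338895
Cp = (USL - LSL)/(6*sigma) = (112.4 - 87.6)/(6*1.5338895) = 2.6947
Cpu = (112.4 - 90.34)/(3*1.5338895) = 4.7939
Cpl = (90.34 - 87.6)/(3*1.5338895) = 0.5954
Cpk = min(Cpu, Cpl) = 0.5954

0.5954


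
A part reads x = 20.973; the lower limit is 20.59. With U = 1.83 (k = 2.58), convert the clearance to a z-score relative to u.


u = U / k = 1.83 / 2.58 = 0.70930233
margin = |LSL - x| = |20.59 - 20.973| = 0.383
z = margin / u = 0.383 / 0.70930233
z = 0.5400

0.5400


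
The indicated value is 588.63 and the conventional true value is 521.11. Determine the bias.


Systematic error = measured - true
= 588.63 - 521.11
= 67.5200

67.5200


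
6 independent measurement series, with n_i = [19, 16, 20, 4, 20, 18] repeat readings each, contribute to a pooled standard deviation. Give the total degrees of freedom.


nu = sum_i (n_i - 1)
nu = ((19 - 1) + (16 - 1) + (20 - 1) + (4 - 1) + (20 - 1) + (18 - 1))
nu = 18 + 15 + 19 + 3 + 19 + 17
nu = 91

91


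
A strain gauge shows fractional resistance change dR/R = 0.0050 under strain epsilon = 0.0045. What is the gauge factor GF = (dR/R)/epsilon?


GF = (dR/R) / epsilon
= 0.0050 / 0.0045
= 1.1111

1.1111


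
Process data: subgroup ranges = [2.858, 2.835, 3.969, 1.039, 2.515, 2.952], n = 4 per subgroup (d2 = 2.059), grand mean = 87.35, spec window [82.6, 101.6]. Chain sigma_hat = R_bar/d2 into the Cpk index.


R_bar = (2.858 + 2.835 + 3.969 + 1.039 + 2.515 + 2.952) / 6 = 2.6946667
sigma = R_bar / d2 = 2.6946667 / 2.059 = 1.3087259
Cp = (USL - LSL)/(6*sigma) = (101.6 - 82.6)/(6*1.3087259) = 2.4197
Cpu = (101.6 - 87.35)/(3*1.3087259) = 3.6295
Cpl = (87.35 - 82.6)/(3*1.3087259) = 1.2098
Cpk = min(Cpu, Cpl) = 1.2098

1.2098


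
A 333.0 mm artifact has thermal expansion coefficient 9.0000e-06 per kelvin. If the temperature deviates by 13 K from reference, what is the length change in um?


dL = L * alpha * dT
= 333.0 * 9.0000e-06 * 13
= 0.0389610 mm
dL_um = 0.0389610 * 1000 = 38.9610 um

38.9610


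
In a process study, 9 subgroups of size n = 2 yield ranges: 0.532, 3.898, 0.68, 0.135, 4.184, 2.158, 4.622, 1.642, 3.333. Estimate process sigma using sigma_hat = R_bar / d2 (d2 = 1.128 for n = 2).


R_bar = (0.532 + 3.898 + 0.68 + 0.135 + 4.184 + 2.158 + 4.622 + 1.642 + 3.333) / 9
R_bar = 21.184 / 9 = 2.3537778
sigma_hat = R_bar / d2 = 2.3537778 / 1.128 = 2.0867

2.0867


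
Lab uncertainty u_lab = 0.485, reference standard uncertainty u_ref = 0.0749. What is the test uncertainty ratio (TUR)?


TUR = u_lab / u_ref
= 0.485 / 0.0749
= 6.4753

6.4753


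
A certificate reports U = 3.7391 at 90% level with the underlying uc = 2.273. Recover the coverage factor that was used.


k = U / uc
k = 3.7391 / 2.273
k = 1.645

1.645


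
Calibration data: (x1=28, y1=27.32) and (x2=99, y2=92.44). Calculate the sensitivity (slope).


slope = (y2 - y1) / (x2 - x1)
= (92.44 - 27.32) / (99 - 28)
= 65.1200 / 71
= 0.9172

0.9172


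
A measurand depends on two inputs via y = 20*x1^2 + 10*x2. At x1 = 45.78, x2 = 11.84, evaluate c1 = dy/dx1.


y = 20*x1^2 + 10*x2
dy/dx1 = 2*20*x1
Evaluate at x1 = 45.78: c1 = 40 * 45.78
c1 = 1831.2000

1831.2000


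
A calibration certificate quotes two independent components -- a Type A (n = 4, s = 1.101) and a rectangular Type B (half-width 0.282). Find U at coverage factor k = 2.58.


u_A = s / sqrt(n) = 1.101 / sqrt(4) = 0.5505
u_B = half_width / sqrt(3) = 0.282 / sqrt(3) = 0.16281278
uc = sqrt(u_A^2 + u_B^2) = sqrt(0.5505^2 + 0.16281278^2) = 0.57407164
U = k * uc = 2.58 * 0.57407164
U = 1.4811

1.4811


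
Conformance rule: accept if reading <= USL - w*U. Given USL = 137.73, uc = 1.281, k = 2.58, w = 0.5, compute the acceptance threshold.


U = k * uc = 2.58 * 1.281 = 3.30498
guard band g = w * U = 0.5 * 3.30498 = 1.65249
AL = USL - g = 137.73 - 1.65249
AL = 136.0775

136.0775


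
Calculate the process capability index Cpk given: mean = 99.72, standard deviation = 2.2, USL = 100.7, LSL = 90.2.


Cpu = (USL - mean) / (3*sigma) = (100.7 - 99.72) / (3*2.2) = 0.1485
Cpl = (mean - LSL) / (3*sigma) = (99.72 - 90.2) / (3*2.2) = 1.4424
Cpk = min(Cpu, Cpl) = 0.1485

0.1485


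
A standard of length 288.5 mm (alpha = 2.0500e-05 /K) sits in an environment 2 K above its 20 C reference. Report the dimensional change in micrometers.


dL = L * alpha * dT
= 288.5 * 2.0500e-05 * 2
= 0.0118285 mm
dL_um = 0.0118285 * 1000 = 11.8285 um

11.8285


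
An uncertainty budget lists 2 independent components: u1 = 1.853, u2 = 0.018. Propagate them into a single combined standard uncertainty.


uc = sqrt(1.853^2 + 0.018^2)
uc = sqrt(3.433933)
uc = 1.8531

1.8531


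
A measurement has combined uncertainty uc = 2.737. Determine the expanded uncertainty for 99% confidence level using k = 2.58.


U = k * uc
U = 2.58 * 2.737
U = 7.0615

7.0615


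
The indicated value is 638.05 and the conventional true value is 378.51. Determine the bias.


Systematic error = measured - true
= 638.05 - 378.51
= 259.5400

259.5400


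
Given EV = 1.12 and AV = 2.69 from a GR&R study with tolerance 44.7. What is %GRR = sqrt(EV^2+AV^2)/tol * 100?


GRR = sqrt(EV^2 + AV^2) = sqrt(1.12^2 + 2.69^2) = 2.9138463
%GRR = GRR / tol * 100 = 2.9138463 / 44.7 * 100
%GRR = 6.5187

6.5187


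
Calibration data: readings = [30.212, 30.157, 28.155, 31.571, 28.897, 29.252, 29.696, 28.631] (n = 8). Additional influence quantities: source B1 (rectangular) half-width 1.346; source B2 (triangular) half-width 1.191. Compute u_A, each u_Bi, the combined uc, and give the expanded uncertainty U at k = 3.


mean = (30.212 + 30.157 + 28.155 + 31.571 + 28.897 + 29.252 + 29.696 + 28.631) / 8 = 29.571375
s = sqrt(sum((x - mean)^2)/(n-1)) = 1.0832882
u_A = s / sqrt(n) = 1.0832882 / sqrt(8) = 0.38300022
u_B1 = 1.346 / sqrt(3) = 0.77711346
u_B2 = 1.191 / sqrt(6) = 0.48622371
uc = sqrt(0.38300022^2 + 0.77711346^2 + 0.48622371^2) = 0.99348276
U = k * uc = 3 * 0.99348276
U = 2.9804

2.9804


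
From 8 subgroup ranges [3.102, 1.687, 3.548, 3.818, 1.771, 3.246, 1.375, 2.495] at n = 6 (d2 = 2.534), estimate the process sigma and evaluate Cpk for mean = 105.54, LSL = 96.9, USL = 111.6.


R_bar = (3.102 + 1.687 + 3.548 + 3.818 + 1.771 + 3.246 + 1.375 + 2.495) / 8 = 2.63025
sigma = R_bar / d2 = 2.63025 / 2.534 = 1.0379834
Cp = (USL - LSL)/(6*sigma) = (111.6 - 96.9)/(6*1.0379834) = 2.3603
Cpu = (111.6 - 105.54)/(3*1.0379834) = 1.9461
Cpl = (105.54 - 96.9)/(3*1.0379834) = 2.7746
Cpk = min(Cpu, Cpl) = 1.9461

1.9461


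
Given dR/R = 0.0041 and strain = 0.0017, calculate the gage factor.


GF = (dR/R) / epsilon
= 0.0041 / 0.0017
= 2.4118

2.4118


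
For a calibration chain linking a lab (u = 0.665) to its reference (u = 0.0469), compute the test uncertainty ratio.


TUR = u_lab / u_ref
= 0.665 / 0.0469
= 14.1791

14.1791


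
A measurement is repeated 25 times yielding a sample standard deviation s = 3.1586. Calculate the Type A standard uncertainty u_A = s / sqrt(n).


u_A = s / sqrt(n)
u_A = 3.1586 / sqrt(25)
u_A = 3.1586 / 5
u_A = 0.6317

0.6317


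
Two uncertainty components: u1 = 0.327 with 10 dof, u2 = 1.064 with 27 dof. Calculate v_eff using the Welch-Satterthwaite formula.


uc = sqrt(u1^2 + u2^2) = sqrt(0.327^2 + 1.064^2) = 1.113115
v_eff = uc^4 / (u1^4/v1 + u2^4/v2)
= 1.113115^4 / (0.327^4/10 + 1.064^4/27)
= 1.535183 / 0.048611579
v_eff = 31.5806

31.5806


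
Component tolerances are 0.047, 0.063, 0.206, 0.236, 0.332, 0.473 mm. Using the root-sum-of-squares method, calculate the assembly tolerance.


RSS = sqrt(0.047^2 + 0.063^2 + 0.206^2 + 0.236^2 + 0.332^2 + 0.473^2)
= sqrt(0.438263)
= 0.6620

0.6620


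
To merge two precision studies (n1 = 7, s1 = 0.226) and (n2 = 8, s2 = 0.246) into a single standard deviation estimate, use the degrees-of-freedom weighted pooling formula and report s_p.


s_p = sqrt(((n1-1)*s1^2 + (n2-1)*s2^2) / (n1+n2-2))
numerator = (7-1)*0.226^2 + (8-1)*0.246^2 = 0.306456 + 0.423612 = 0.730068
denominator = 7 + 8 - 2 = 13
s_p^2 = 0.730068 / 13 = 0.056159077
s_p = sqrt(0.056159077) = 0.2370

0.2370


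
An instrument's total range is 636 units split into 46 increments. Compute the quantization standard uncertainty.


resolution = range / divisions
resolution = 636 / 46 = 13.826087
u_res = resolution / (2*sqrt(3))
u_res = 13.826087 / 3.4641016
u_res = 3.9912

3.9912


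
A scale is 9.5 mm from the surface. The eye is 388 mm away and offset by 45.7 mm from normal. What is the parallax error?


error = h * offset / d
= 9.5 * 45.7 / 388
= 1.1189

1.1189


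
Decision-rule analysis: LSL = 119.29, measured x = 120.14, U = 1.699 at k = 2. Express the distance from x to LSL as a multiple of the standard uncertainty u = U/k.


u = U / k = 1.699 / 2 = 0.8495
margin = |LSL - x| = |119.29 - 120.14| = 0.85
z = margin / u = 0.85 / 0.8495
z = 1.0006

1.0006


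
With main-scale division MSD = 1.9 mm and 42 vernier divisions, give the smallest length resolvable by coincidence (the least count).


LC = MSD / n_div
= 1.9 / 42
= 0.0452

0.0452


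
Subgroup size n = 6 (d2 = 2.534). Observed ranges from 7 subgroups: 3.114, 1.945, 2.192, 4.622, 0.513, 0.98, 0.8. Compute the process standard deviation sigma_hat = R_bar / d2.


R_bar = (3.114 + 1.945 + 2.192 + 4.622 + 0.513 + 0.98 + 0.8) / 7
R_bar = 14.166 / 7 = 2.0237143
sigma_hat = R_bar / d2 = 2.0237143 / 2.534 = 0.7986

0.7986


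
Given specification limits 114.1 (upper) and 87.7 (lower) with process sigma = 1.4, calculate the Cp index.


Cp = (USL - LSL) / (6 * sigma)
= (114.1 - 87.7) / (6 * 1.4)
= 26.4000 / 8.4000
= 3.1429

3.1429


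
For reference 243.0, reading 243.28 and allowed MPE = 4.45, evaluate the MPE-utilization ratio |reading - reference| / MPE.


e = indication - reference = 243.28 - 243.0 = 0.2800
|e| = 0.2800
ratio = |e| / MPE = 0.2800 / 4.45
ratio = 0.0629

0.0629


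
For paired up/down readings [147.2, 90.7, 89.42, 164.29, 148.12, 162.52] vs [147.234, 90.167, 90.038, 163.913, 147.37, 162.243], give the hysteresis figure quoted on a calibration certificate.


|147.2 - 147.234| = 0.0340
|90.7 - 90.167| = 0.5330
|89.42 - 90.038| = 0.6180
|164.29 - 163.913| = 0.3770
|148.12 - 147.37| = 0.7500
|162.52 - 162.243| = 0.2770
hysteresis = max(diffs) = 0.7500

0.7500


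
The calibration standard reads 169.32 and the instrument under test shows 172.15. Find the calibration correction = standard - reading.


Correction = standard - reading
= 169.32 - 172.15
= -2.8300

-2.8300


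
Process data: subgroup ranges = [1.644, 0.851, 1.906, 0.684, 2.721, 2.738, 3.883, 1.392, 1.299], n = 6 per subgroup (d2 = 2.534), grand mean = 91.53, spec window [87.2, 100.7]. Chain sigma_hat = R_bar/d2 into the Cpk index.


R_bar = (1.644 + 0.851 + 1.906 + 0.684 + 2.721 + 2.738 + 3.883 + 1.392 + 1.299) / 9 = 1.902
sigma = R_bar / d2 = 1.902 / 2.534 = 0.75059195
Cp = (USL - LSL)/(6*sigma) = (100.7 - 87.2)/(6*0.75059195) = 2.9976
Cpu = (100.7 - 91.53)/(3*0.75059195) = 4.0723
Cpl = (91.53 - 87.2)/(3*0.75059195) = 1.9229
Cpk = min(Cpu, Cpl) = 1.9229

1.9229


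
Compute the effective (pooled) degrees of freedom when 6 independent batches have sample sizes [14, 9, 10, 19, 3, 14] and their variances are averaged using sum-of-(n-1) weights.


nu = sum_i (n_i - 1)
nu = ((14 - 1) + (9 - 1) + (10 - 1) + (19 - 1) + (3 - 1) + (14 - 1))
nu = 13 + 8 + 9 + 18 + 2 + 13
nu = 63

63


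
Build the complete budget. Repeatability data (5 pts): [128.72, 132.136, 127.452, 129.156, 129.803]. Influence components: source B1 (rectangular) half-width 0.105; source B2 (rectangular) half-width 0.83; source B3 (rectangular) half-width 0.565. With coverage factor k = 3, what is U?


mean = (128.72 + 132.136 + 127.452 + 129.156 + 129.803) / 5 = 129.4534
s = sqrt(sum((x - mean)^2)/(n-1)) = 1.7284738
u_A = s / sqrt(n) = 1.7284738 / sqrt(5) = 0.77299698
u_B1 = 0.105 / sqrt(3) = 0.060621778
u_B2 = 0.83 / sqrt(3) = 0.47920072
u_B3 = 0.565 / sqrt(3) = 0.3262029
uc = sqrt(0.77299698^2 + 0.060621778^2 + 0.47920072^2 + 0.3262029^2) = 0.96811208
U = k * uc = 3 * 0.96811208
U = 2.9043

2.9043


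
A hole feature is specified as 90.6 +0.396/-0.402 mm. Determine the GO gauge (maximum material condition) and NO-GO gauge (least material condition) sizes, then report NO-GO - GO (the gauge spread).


GO = nominal - lower_tol (smallest hole = maximum material condition)
GO = 90.6 - 0.402 = 90.198
NO-GO = nominal + upper_tol (largest hole = least material condition)
NO-GO = 90.6 + 0.396 = 90.996
spread = NO-GO - GO = 90.996 - 90.198 = 0.7980

0.7980


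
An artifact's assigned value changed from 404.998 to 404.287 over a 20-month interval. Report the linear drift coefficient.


rate = (v2 - v1) / months
= (404.287 - 404.998) / 20
= -0.7110 / 20
= -0.0356

-0.0356


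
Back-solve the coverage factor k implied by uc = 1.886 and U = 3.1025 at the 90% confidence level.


k = U / uc
k = 3.1025 / 1.886
k = 1.645

1.645


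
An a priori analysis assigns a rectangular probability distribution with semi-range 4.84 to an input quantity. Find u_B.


u_B = half_width / sqrt(3)
u_B = 4.84 / 1.7320508
u_B = 2.7944

2.7944


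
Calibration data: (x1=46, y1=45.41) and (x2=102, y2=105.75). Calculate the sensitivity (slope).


slope = (y2 - y1) / (x2 - x1)
= (105.75 - 45.41) / (102 - 46)
= 60.3400 / 56
= 1.0775

1.0775


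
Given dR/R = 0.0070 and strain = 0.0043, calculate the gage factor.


GF = (dR/R) / epsilon
= 0.0070 / 0.0043
= 1.6279

1.6279


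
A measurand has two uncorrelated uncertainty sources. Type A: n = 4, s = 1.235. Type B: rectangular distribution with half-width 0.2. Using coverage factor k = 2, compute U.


u_A = s / sqrt(n) = 1.235 / sqrt(4) = 0.6175
u_B = half_width / sqrt(3) = 0.2 / sqrt(3) = 0.11547005
uc = sqrt(u_A^2 + u_B^2) = sqrt(0.6175^2 + 0.11547005^2) = 0.62820346
U = k * uc = 2 * 0.62820346
U = 1.2564

1.2564
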